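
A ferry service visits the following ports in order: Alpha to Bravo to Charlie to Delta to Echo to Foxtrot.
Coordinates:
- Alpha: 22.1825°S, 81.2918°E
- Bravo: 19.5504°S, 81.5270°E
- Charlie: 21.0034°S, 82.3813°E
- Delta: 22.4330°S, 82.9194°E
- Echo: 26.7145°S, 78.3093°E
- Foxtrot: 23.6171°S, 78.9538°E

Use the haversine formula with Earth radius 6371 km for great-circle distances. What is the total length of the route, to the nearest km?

Leg distances:
Alpha→Bravo: 293.7 km  (cumulative 293.7 km)
Bravo→Charlie: 184.5 km  (cumulative 478.2 km)
Charlie→Delta: 168.4 km  (cumulative 646.6 km)
Delta→Echo: 666.2 km  (cumulative 1312.8 km)
Echo→Foxtrot: 350.5 km  (cumulative 1663.3 km)
Total route length ≈ 1663 km.

1663 km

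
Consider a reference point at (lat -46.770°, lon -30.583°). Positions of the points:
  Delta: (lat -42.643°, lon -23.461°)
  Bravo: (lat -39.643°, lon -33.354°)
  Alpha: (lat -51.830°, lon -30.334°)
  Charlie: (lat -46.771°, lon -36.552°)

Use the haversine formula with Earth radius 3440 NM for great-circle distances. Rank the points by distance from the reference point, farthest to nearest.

Bravo, Delta, Alpha, Charlie

Computing each great-circle distance from (lat -46.770°, lon -30.583°):
Bravo (lat -39.643°, lon -33.354°): 444.7 NM
Delta (lat -42.643°, lon -23.461°): 391.8 NM
Alpha (lat -51.830°, lon -30.334°): 304.0 NM
Charlie (lat -46.771°, lon -36.552°): 245.4 NM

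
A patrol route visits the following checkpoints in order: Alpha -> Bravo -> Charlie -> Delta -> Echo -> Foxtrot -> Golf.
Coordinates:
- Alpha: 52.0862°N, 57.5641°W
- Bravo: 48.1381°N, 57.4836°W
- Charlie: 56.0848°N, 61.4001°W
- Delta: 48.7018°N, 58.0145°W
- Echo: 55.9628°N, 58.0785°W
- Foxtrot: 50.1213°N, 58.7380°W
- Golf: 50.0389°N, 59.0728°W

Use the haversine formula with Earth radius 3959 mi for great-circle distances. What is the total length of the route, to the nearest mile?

Leg distances:
Alpha→Bravo: 272.8 mi  (cumulative 272.8 mi)
Bravo→Charlie: 573.5 mi  (cumulative 846.3 mi)
Charlie→Delta: 529.6 mi  (cumulative 1375.9 mi)
Delta→Echo: 501.7 mi  (cumulative 1877.6 mi)
Echo→Foxtrot: 404.6 mi  (cumulative 2282.2 mi)
Foxtrot→Golf: 15.9 mi  (cumulative 2298.1 mi)
Total route length ≈ 2298 mi.

2298 mi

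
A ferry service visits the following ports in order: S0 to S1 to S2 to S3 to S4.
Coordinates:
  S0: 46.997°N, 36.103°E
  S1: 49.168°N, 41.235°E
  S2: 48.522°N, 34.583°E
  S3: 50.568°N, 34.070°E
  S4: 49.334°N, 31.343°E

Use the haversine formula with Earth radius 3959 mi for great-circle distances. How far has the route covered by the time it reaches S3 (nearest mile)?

729 mi

Leg distances:
S0→S1: 280.3 mi  (cumulative 280.3 mi)
S1→S2: 305.7 mi  (cumulative 586.0 mi)
S2→S3: 143.2 mi  (cumulative 729.2 mi)
Cumulative distance at S3 ≈ 729 mi.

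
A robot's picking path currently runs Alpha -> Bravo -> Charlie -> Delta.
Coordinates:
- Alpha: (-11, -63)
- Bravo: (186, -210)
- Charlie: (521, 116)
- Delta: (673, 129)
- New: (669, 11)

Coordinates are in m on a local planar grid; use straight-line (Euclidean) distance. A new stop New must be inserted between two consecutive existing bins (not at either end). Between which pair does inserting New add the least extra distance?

Added distance for inserting New between each consecutive pair:
Alpha–Bravo: 969.4 m
Bravo–Charlie: 245.2 m
Charlie–Delta: 147.0 m
Smallest added distance is 147.0 m, inserting between Charlie and Delta.

between Charlie and Delta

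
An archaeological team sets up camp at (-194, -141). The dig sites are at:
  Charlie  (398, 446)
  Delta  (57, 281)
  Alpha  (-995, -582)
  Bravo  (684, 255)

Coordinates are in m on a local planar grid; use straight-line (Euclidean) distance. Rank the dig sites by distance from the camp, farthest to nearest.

Bravo, Alpha, Charlie, Delta

Distances from the camp:
Bravo (684, 255): 963.2 m
Alpha (-995, -582): 914.4 m
Charlie (398, 446): 833.7 m
Delta (57, 281): 491.0 m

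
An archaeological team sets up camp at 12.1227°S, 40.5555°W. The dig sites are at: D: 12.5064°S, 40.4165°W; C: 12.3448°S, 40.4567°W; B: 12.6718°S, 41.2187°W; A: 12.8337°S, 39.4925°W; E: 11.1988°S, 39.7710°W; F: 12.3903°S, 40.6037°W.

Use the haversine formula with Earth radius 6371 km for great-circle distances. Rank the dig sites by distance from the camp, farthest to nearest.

A, E, B, D, F, C

Distance from the camp at 12.1227°S, 40.5555°W to each:
A 12.8337°S, 39.4925°W: 139.9 km
E 11.1988°S, 39.7710°W: 133.6 km
B 12.6718°S, 41.2187°W: 94.4 km
D 12.5064°S, 40.4165°W: 45.3 km
F 12.3903°S, 40.6037°W: 30.2 km
C 12.3448°S, 40.4567°W: 26.9 km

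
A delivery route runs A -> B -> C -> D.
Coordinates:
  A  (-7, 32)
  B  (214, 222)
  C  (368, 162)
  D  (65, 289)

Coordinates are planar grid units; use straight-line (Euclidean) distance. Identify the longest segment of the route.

Leg distances:
A→B: 291.4
B→C: 165.3
C→D: 328.5
The longest leg is C–D at 328.5.

C–D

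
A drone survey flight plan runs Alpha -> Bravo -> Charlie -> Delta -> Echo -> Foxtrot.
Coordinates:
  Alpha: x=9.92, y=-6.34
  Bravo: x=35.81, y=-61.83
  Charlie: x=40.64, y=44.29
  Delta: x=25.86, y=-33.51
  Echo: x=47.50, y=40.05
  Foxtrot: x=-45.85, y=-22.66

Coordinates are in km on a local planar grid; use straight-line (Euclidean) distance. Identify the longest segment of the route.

Echo–Foxtrot

Leg distances:
Alpha→Bravo: 61.2 km
Bravo→Charlie: 106.2 km
Charlie→Delta: 79.2 km
Delta→Echo: 76.7 km
Echo→Foxtrot: 112.5 km
The longest leg is Echo–Foxtrot at 112.5 km.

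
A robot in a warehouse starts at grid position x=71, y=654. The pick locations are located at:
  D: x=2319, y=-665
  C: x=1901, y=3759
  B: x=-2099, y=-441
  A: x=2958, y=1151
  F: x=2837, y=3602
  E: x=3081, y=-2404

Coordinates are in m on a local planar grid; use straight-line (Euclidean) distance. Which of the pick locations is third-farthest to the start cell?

C

Distances from the start cell (x=71, y=654):
E: 4290.9 m
F: 4042.5 m
C: 3604.2 m
A: 2929.5 m
D: 2606.4 m
B: 2430.6 m
The third-farthest is C at 3604.2 m.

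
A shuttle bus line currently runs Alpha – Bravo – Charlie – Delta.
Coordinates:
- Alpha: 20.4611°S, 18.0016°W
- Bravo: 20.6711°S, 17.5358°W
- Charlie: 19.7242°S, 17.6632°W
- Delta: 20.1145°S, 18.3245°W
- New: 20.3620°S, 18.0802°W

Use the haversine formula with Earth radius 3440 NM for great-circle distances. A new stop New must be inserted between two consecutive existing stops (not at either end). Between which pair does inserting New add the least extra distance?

between Alpha and Bravo

Added distance for inserting New between each consecutive pair:
Alpha–Bravo: 14.2 NM
Bravo–Charlie: 23.4 NM
Charlie–Delta: 21.1 NM
Smallest added distance is 14.2 NM, inserting between Alpha and Bravo.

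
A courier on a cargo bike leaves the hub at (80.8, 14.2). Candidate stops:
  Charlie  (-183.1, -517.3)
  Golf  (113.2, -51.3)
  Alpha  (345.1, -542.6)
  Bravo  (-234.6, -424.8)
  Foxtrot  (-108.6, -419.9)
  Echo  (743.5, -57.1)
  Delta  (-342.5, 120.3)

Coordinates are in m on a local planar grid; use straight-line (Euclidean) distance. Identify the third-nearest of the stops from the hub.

Distance to each, sorted:
Golf: 73.1 m
Delta: 436.4 m
Foxtrot: 473.6 m
Bravo: 540.6 m
Charlie: 593.4 m
Alpha: 616.3 m
Echo: 666.5 m
The third-nearest is Foxtrot at 473.6 m.

Foxtrot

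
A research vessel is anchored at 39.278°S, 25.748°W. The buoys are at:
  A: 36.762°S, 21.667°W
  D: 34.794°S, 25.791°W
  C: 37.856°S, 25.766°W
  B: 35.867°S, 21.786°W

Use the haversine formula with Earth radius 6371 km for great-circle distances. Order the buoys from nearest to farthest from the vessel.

Distances from the vessel:
C 37.856°S, 25.766°W: 158.1 km
A 36.762°S, 21.667°W: 453.9 km
D 34.794°S, 25.791°W: 498.6 km
B 35.867°S, 21.786°W: 515.4 km

C, A, D, B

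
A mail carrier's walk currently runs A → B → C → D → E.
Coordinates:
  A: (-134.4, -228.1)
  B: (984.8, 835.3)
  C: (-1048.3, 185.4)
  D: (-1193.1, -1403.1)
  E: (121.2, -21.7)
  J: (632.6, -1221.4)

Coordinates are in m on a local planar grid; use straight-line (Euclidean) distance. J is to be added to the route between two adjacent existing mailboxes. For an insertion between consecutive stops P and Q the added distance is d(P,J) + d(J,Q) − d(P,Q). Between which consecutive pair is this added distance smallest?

between D and E

Added distance for inserting J between each consecutive pair:
A–B: 1797.8 m
B–C: 2144.1 m
C–D: 2431.6 m
D–E: 1232.1 m
Smallest added distance is 1232.1 m, inserting between D and E.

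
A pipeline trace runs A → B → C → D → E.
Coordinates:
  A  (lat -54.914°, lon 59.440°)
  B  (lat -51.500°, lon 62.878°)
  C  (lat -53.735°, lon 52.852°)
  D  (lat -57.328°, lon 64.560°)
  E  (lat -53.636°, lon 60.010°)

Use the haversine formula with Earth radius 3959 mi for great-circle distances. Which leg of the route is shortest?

Leg distances:
A→B: 275.4 mi
B→C: 447.6 mi
C→D: 519.9 mi
D→E: 311.0 mi
The shortest leg is A–B at 275.4 mi.

A–B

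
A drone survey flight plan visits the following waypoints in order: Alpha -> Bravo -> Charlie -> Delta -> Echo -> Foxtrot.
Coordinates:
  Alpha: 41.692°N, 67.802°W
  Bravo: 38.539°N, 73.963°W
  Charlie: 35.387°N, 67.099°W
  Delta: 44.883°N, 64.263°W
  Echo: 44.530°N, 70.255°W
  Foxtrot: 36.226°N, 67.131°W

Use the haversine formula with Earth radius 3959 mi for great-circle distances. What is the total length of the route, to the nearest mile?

2393 mi

Leg distances:
Alpha→Bravo: 391.6 mi  (cumulative 391.6 mi)
Bravo→Charlie: 436.9 mi  (cumulative 828.5 mi)
Charlie→Delta: 672.9 mi  (cumulative 1501.4 mi)
Delta→Echo: 295.2 mi  (cumulative 1796.6 mi)
Echo→Foxtrot: 596.8 mi  (cumulative 2393.4 mi)
Total route length ≈ 2393 mi.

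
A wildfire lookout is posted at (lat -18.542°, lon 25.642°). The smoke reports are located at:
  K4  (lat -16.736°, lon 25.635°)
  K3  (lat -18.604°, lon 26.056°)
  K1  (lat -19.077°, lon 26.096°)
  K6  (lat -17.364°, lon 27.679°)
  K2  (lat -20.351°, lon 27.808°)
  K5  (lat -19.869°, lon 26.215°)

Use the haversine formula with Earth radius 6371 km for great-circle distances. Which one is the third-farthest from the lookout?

Distances from the lookout ((lat -18.542°, lon 25.642°)):
K2: 303.4 km
K6: 252.2 km
K4: 200.8 km
K5: 159.4 km
K1: 76.3 km
K3: 44.2 km
The third-farthest is K4 at 200.8 km.

K4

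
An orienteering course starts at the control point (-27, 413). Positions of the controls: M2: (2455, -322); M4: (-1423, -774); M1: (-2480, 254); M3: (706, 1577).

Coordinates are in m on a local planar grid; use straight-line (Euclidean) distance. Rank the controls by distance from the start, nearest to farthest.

Distances from the start:
M3 (706, 1577): 1375.6 m
M4 (-1423, -774): 1832.4 m
M1 (-2480, 254): 2458.1 m
M2 (2455, -322): 2588.5 m

M3, M4, M1, M2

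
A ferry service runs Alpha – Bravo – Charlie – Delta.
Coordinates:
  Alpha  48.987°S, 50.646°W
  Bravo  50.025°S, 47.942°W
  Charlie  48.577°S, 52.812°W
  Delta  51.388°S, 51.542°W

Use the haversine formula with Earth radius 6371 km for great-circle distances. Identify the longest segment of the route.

Leg distances:
Alpha→Bravo: 226.8 km
Bravo→Charlie: 388.0 km
Charlie→Delta: 325.5 km
The longest leg is Bravo–Charlie at 388.0 km.

Bravo–Charlie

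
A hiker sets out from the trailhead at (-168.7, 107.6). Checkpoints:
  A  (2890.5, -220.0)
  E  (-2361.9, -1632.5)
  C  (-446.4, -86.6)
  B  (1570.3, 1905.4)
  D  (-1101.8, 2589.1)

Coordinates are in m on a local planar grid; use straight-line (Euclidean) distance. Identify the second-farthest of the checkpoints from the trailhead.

E

Distance to each, sorted:
A: 3076.7 m
E: 2799.7 m
D: 2651.1 m
B: 2501.2 m
C: 338.9 m
The second-farthest is E at 2799.7 m.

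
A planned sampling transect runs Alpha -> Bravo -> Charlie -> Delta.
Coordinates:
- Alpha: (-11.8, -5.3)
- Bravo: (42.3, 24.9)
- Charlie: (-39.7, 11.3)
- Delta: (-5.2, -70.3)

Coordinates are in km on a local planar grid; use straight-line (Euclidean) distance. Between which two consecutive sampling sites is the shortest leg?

Alpha–Bravo

Leg distances:
Alpha→Bravo: 62.0 km
Bravo→Charlie: 83.1 km
Charlie→Delta: 88.6 km
The shortest leg is Alpha–Bravo at 62.0 km.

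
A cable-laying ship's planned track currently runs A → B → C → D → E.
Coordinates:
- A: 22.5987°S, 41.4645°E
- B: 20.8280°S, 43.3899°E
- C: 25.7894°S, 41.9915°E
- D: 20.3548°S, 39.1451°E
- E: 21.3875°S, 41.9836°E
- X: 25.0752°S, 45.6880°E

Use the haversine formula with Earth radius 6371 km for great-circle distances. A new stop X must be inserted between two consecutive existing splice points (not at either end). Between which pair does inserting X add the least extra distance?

Added distance for inserting X between each consecutive pair:
A–B: 757.9 km
B–C: 337.3 km
C–D: 560.6 km
D–E: 1093.2 km
Smallest added distance is 337.3 km, inserting between B and C.

between B and C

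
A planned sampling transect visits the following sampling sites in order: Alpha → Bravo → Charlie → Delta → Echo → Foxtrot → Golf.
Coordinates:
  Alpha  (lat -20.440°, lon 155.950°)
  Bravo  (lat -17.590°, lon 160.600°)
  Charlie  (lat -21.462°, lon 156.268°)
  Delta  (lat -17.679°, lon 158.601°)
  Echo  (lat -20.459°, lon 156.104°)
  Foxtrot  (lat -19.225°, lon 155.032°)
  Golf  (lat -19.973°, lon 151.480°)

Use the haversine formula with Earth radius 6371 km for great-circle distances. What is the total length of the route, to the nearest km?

2658 km

Leg distances:
Alpha→Bravo: 582.5 km  (cumulative 582.5 km)
Bravo→Charlie: 625.6 km  (cumulative 1208.1 km)
Charlie→Delta: 486.5 km  (cumulative 1694.6 km)
Delta→Echo: 405.5 km  (cumulative 2100.0 km)
Echo→Foxtrot: 177.2 km  (cumulative 2277.2 km)
Foxtrot→Golf: 381.3 km  (cumulative 2658.5 km)
Total route length ≈ 2658 km.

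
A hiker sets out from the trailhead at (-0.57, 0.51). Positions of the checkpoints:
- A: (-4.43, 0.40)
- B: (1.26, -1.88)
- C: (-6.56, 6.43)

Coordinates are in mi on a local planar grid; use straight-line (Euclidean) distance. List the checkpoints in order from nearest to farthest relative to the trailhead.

Distance from the trailhead at (-0.57, 0.51) to each:
B (1.26, -1.88): 3.0 mi
A (-4.43, 0.40): 3.9 mi
C (-6.56, 6.43): 8.4 mi

B, A, C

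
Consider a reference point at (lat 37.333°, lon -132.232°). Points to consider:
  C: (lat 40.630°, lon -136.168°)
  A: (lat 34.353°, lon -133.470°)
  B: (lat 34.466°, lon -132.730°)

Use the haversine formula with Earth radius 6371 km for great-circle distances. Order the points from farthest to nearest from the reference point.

C, A, B

Computing each great-circle distance from (lat 37.333°, lon -132.232°):
C (lat 40.630°, lon -136.168°): 500.0 km
A (lat 34.353°, lon -133.470°): 349.6 km
B (lat 34.466°, lon -132.730°): 321.9 km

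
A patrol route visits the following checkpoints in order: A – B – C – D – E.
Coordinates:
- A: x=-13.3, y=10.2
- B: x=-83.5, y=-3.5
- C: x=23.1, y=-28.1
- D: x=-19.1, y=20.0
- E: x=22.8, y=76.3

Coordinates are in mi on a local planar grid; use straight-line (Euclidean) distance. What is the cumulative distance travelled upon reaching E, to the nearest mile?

Leg distances:
A→B: 71.5 mi  (cumulative 71.5 mi)
B→C: 109.4 mi  (cumulative 180.9 mi)
C→D: 64.0 mi  (cumulative 244.9 mi)
D→E: 70.2 mi  (cumulative 315.1 mi)
Cumulative distance at E ≈ 315 mi.

315 mi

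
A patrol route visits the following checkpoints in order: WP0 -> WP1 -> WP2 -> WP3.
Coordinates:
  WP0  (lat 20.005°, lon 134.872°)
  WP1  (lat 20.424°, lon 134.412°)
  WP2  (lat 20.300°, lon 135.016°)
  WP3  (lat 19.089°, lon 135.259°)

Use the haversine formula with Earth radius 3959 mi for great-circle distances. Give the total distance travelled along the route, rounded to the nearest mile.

167 mi

Leg distances:
WP0→WP1: 41.6 mi  (cumulative 41.6 mi)
WP1→WP2: 40.1 mi  (cumulative 81.6 mi)
WP2→WP3: 85.2 mi  (cumulative 166.8 mi)
Total route length ≈ 167 mi.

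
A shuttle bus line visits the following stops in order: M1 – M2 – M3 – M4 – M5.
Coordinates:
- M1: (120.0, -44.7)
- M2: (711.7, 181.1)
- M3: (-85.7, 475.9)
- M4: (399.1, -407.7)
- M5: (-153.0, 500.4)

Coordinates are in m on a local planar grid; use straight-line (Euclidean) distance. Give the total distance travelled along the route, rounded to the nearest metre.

Leg distances:
M1→M2: 633.3 m  (cumulative 633.3 m)
M2→M3: 850.1 m  (cumulative 1483.5 m)
M3→M4: 1007.9 m  (cumulative 2491.3 m)
M4→M5: 1062.8 m  (cumulative 3554.1 m)
Total route length ≈ 3554 m.

3554 m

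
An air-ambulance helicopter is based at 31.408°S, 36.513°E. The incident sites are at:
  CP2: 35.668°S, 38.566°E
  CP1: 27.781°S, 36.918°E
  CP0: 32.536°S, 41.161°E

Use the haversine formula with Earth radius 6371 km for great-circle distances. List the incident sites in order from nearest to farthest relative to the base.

CP1, CP0, CP2

Distance from the base at 31.408°S, 36.513°E to each:
CP1 27.781°S, 36.918°E: 405.2 km
CP0 32.536°S, 41.161°E: 456.0 km
CP2 35.668°S, 38.566°E: 510.4 km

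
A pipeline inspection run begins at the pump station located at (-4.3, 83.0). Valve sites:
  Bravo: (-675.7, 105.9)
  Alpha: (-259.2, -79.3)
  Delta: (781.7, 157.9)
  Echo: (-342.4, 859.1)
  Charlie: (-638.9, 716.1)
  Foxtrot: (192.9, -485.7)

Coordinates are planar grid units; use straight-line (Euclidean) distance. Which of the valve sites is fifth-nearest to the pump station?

Distances from the pump station ((-4.3, 83.0)):
Alpha: 302.2
Foxtrot: 601.9
Bravo: 671.8
Delta: 789.6
Echo: 846.5
Charlie: 896.4
The fifth-nearest is Echo at 846.5.

Echo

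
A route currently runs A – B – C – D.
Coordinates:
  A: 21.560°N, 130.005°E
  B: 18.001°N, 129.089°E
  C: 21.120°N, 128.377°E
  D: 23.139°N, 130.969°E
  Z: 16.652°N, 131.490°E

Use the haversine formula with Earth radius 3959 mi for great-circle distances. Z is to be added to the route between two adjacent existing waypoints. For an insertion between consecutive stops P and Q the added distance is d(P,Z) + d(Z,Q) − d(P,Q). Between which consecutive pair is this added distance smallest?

between A and B

Added distance for inserting Z between each consecutive pair:
A–B: 283.4 mi
B–C: 333.1 mi
C–D: 602.5 mi
Smallest added distance is 283.4 mi, inserting between A and B.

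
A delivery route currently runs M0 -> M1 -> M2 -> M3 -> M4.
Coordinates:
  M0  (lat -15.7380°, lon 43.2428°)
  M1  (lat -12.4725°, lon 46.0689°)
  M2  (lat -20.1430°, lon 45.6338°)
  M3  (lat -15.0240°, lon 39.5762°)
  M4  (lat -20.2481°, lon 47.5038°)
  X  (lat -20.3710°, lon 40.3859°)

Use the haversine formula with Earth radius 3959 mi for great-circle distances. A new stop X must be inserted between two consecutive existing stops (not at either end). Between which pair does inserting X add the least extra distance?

between M2 and M3

Added distance for inserting X between each consecutive pair:
M0–M1: 739.4 mi
M1–M2: 472.6 mi
M2–M3: 180.8 mi
M3–M4: 200.1 mi
Smallest added distance is 180.8 mi, inserting between M2 and M3.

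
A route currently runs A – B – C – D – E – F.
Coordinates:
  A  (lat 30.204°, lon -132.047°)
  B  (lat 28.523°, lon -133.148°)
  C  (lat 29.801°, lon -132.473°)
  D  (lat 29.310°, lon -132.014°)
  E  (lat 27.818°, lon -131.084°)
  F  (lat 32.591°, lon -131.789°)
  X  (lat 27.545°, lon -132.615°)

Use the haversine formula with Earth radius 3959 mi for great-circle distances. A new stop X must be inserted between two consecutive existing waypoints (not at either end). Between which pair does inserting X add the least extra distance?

between D and E

Added distance for inserting X between each consecutive pair:
A–B: 128.2 mi
B–C: 133.9 mi
C–D: 239.7 mi
D–E: 105.3 mi
E–F: 115.2 mi
Smallest added distance is 105.3 mi, inserting between D and E.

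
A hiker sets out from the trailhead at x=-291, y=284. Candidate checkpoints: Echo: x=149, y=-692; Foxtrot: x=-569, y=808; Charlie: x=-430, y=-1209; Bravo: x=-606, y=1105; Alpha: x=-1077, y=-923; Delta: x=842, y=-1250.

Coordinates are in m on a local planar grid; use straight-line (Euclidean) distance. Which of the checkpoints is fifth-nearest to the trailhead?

Charlie

Distance to each, sorted:
Foxtrot: 593.2 m
Bravo: 879.4 m
Echo: 1070.6 m
Alpha: 1440.4 m
Charlie: 1499.5 m
Delta: 1907.1 m
The fifth-nearest is Charlie at 1499.5 m.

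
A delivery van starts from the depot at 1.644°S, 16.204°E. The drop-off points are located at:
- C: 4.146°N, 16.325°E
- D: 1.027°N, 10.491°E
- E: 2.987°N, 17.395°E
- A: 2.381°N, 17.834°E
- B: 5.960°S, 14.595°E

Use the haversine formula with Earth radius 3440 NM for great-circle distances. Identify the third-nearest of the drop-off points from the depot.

E

Distances from the depot (1.644°S, 16.204°E):
A: 260.7 NM
B: 276.5 NM
E: 287.1 NM
C: 347.7 NM
D: 378.6 NM
The third-nearest is E at 287.1 NM.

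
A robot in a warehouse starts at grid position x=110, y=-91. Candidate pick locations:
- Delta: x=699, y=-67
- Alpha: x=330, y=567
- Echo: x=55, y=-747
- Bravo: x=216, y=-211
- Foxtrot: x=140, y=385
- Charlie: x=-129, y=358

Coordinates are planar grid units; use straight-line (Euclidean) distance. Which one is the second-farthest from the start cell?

Echo

Distances from the start cell (x=110, y=-91):
Alpha: 693.8
Echo: 658.3
Delta: 589.5
Charlie: 508.6
Foxtrot: 476.9
Bravo: 160.1
The second-farthest is Echo at 658.3.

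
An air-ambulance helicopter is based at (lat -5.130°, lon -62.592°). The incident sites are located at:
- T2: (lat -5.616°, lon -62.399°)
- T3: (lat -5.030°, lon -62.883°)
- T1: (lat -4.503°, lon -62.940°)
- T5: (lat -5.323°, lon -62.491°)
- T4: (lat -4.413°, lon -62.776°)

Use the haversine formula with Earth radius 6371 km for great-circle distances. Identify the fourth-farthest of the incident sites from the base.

Distances from the base ((lat -5.130°, lon -62.592°)):
T4: 82.3 km
T1: 79.7 km
T2: 58.1 km
T3: 34.1 km
T5: 24.2 km
The fourth-farthest is T3 at 34.1 km.

T3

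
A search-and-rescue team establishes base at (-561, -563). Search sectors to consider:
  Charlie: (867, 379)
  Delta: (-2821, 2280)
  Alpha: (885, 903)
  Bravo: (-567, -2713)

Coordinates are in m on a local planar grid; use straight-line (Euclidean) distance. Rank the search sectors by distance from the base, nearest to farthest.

Charlie, Alpha, Bravo, Delta

Distances from the base:
Charlie (867, 379): 1710.7 m
Alpha (885, 903): 2059.1 m
Bravo (-567, -2713): 2150.0 m
Delta (-2821, 2280): 3631.8 m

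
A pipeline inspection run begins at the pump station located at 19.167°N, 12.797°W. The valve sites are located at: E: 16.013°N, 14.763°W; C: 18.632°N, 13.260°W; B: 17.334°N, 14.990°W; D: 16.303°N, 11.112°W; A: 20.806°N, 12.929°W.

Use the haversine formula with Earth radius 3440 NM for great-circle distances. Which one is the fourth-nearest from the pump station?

Distance to each, sorted:
C: 41.5 NM
A: 98.7 NM
B: 166.6 NM
D: 197.1 NM
E: 220.3 NM
The fourth-nearest is D at 197.1 NM.

D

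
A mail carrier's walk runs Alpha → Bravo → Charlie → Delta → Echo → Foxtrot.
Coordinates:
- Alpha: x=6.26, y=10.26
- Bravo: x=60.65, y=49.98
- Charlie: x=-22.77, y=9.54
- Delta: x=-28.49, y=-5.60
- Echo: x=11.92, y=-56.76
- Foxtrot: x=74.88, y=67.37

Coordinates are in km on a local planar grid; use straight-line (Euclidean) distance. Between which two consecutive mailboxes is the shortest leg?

Leg distances:
Alpha→Bravo: 67.3 km
Bravo→Charlie: 92.7 km
Charlie→Delta: 16.2 km
Delta→Echo: 65.2 km
Echo→Foxtrot: 139.2 km
The shortest leg is Charlie–Delta at 16.2 km.

Charlie–Delta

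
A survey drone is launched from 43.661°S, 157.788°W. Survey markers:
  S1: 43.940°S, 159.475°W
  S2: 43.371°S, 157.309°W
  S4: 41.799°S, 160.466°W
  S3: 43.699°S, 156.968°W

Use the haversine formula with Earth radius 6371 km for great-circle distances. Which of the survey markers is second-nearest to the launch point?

Distance to each, sorted:
S2: 50.3 km
S3: 66.1 km
S1: 138.9 km
S4: 301.2 km
The second-nearest is S3 at 66.1 km.

S3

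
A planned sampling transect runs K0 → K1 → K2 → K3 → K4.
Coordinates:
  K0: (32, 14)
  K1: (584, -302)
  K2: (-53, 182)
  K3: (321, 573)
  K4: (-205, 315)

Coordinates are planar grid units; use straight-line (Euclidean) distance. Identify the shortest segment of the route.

K2–K3

Leg distances:
K0→K1: 636.1
K1→K2: 800.0
K2→K3: 541.1
K3→K4: 585.9
The shortest leg is K2–K3 at 541.1.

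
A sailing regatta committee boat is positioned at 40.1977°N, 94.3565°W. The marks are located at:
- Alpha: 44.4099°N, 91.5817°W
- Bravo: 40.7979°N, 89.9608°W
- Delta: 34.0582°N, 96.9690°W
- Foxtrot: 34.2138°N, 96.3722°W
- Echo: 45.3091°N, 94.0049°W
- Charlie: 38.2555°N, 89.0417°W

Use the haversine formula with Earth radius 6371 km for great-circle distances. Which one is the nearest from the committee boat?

Bravo

Distances from the committee boat (40.1977°N, 94.3565°W):
Bravo: 377.6 km
Charlie: 506.1 km
Alpha: 520.9 km
Echo: 569.1 km
Foxtrot: 688.9 km
Delta: 720.8 km
The nearest is Bravo at 377.6 km.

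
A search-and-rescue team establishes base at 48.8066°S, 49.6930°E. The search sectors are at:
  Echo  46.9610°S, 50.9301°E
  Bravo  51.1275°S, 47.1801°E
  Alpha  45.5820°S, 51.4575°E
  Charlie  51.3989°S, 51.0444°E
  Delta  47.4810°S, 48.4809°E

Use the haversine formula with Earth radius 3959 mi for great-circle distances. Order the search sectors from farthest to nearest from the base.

Alpha, Bravo, Charlie, Echo, Delta

Computing each great-circle distance from 48.8066°S, 49.6930°E:
Alpha 45.5820°S, 51.4575°E: 237.7 mi
Bravo 51.1275°S, 47.1801°E: 195.4 mi
Charlie 51.3989°S, 51.0444°E: 188.9 mi
Echo 46.9610°S, 50.9301°E: 139.8 mi
Delta 47.4810°S, 48.4809°E: 107.3 mi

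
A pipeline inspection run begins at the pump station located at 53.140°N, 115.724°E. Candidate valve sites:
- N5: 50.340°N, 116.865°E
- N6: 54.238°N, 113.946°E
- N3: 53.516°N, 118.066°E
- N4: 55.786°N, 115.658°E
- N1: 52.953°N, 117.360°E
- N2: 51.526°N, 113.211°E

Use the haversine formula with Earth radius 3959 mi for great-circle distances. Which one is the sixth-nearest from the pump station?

N5

Distances from the pump station (53.140°N, 115.724°E):
N1: 69.2 mi
N3: 100.1 mi
N6: 105.1 mi
N2: 153.9 mi
N4: 182.9 mi
N5: 199.5 mi
The sixth-nearest is N5 at 199.5 mi.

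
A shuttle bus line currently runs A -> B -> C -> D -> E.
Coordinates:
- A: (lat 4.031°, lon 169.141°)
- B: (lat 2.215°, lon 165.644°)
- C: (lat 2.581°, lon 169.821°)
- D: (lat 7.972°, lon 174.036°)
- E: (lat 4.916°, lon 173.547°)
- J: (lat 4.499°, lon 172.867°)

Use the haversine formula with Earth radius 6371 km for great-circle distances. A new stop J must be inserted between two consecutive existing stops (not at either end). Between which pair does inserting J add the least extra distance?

Added distance for inserting J between each consecutive pair:
A–B: 819.8 km
B–C: 774.8 km
C–D: 47.3 km
D–E: 151.6 km
Smallest added distance is 47.3 km, inserting between C and D.

between C and D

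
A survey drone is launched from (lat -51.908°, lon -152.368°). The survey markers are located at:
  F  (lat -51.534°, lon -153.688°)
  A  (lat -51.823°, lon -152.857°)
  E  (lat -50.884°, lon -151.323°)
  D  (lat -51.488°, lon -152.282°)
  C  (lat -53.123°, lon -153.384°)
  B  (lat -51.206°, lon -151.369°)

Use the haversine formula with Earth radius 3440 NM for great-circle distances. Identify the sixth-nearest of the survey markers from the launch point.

Distances from the launch point ((lat -51.908°, lon -152.368°)):
A: 18.8 NM
D: 25.4 NM
F: 54.0 NM
B: 56.3 NM
E: 72.9 NM
C: 81.8 NM
The sixth-nearest is C at 81.8 NM.

C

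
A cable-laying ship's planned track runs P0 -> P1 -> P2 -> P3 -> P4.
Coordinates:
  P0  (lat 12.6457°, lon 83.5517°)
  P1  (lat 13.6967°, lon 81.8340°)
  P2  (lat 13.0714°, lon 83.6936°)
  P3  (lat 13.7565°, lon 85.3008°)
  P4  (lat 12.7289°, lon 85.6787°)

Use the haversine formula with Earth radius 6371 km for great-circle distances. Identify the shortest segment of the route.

Leg distances:
P0→P1: 219.6 km
P1→P2: 212.8 km
P2→P3: 189.8 km
P3→P4: 121.4 km
The shortest leg is P3–P4 at 121.4 km.

P3–P4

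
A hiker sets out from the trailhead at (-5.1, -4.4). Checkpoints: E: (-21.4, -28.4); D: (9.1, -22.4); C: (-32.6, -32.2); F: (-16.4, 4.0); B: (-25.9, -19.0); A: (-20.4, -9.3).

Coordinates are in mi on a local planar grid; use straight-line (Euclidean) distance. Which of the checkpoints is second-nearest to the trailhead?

A

Distance to each, sorted:
F: 14.1 mi
A: 16.1 mi
D: 22.9 mi
B: 25.4 mi
E: 29.0 mi
C: 39.1 mi
The second-nearest is A at 16.1 mi.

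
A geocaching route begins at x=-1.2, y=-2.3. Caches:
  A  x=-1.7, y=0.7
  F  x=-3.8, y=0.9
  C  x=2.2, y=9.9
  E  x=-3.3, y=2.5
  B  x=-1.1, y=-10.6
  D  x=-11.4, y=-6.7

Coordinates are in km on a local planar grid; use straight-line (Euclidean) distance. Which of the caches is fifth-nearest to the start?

Distance to each, sorted:
A: 3.0 km
F: 4.1 km
E: 5.2 km
B: 8.3 km
D: 11.1 km
C: 12.7 km
The fifth-nearest is D at 11.1 km.

D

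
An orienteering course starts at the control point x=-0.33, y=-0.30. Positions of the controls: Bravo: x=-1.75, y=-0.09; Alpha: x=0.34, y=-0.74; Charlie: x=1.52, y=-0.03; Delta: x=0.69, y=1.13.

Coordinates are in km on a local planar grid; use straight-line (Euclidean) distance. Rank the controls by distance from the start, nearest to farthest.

Alpha, Bravo, Delta, Charlie

Distance from the start at x=-0.33, y=-0.30 to each:
Alpha x=0.34, y=-0.74: 0.8 km
Bravo x=-1.75, y=-0.09: 1.4 km
Delta x=0.69, y=1.13: 1.8 km
Charlie x=1.52, y=-0.03: 1.9 km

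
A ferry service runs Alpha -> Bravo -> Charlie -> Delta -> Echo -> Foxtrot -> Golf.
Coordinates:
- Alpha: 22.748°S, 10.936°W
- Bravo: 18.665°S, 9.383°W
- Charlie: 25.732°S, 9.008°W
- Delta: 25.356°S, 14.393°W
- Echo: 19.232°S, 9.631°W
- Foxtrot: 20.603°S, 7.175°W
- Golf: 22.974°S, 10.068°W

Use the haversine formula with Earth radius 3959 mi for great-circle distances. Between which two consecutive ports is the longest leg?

Leg distances:
Alpha→Bravo: 299.4 mi
Bravo→Charlie: 488.9 mi
Charlie→Delta: 336.7 mi
Delta→Echo: 521.2 mi
Echo→Foxtrot: 185.6 mi
Foxtrot→Golf: 247.6 mi
The longest leg is Delta–Echo at 521.2 mi.

Delta–Echo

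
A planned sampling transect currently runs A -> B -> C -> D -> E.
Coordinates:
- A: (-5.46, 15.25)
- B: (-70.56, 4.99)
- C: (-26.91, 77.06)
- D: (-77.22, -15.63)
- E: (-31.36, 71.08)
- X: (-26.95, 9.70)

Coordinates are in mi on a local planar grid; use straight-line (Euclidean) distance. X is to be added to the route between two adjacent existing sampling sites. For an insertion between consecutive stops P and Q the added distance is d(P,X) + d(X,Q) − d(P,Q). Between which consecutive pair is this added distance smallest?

Added distance for inserting X between each consecutive pair:
A–B: 0.2 mi
B–C: 27.0 mi
C–D: 18.2 mi
D–E: 19.7 mi
Smallest added distance is 0.2 mi, inserting between A and B.

between A and B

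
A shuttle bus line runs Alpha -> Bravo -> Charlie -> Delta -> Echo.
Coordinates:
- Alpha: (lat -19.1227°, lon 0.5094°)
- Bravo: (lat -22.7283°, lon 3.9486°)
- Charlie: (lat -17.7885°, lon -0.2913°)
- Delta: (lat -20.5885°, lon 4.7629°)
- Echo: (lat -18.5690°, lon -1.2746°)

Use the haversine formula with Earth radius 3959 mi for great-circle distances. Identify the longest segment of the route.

Leg distances:
Alpha→Bravo: 333.6 mi
Bravo→Charlie: 438.1 mi
Charlie→Delta: 382.3 mi
Delta→Echo: 417.0 mi
The longest leg is Bravo–Charlie at 438.1 mi.

Bravo–Charlie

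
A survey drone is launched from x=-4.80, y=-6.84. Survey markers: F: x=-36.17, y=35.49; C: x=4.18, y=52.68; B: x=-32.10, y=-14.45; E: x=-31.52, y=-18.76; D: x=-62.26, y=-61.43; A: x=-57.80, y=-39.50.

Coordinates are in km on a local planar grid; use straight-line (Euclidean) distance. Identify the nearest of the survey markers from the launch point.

Distance to each, sorted:
B: 28.3 km
E: 29.3 km
F: 52.7 km
C: 60.2 km
A: 62.3 km
D: 79.3 km
The nearest is B at 28.3 km.

B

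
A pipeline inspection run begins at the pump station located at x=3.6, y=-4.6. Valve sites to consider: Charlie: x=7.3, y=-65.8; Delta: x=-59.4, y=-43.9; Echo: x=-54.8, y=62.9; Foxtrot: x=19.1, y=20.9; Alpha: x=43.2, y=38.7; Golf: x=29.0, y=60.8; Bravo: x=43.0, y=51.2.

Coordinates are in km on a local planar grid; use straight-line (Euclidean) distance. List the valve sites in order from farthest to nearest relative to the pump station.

Echo, Delta, Golf, Bravo, Charlie, Alpha, Foxtrot

Distance from the pump station at x=3.6, y=-4.6 to each:
Echo x=-54.8, y=62.9: 89.3 km
Delta x=-59.4, y=-43.9: 74.3 km
Golf x=29.0, y=60.8: 70.2 km
Bravo x=43.0, y=51.2: 68.3 km
Charlie x=7.3, y=-65.8: 61.3 km
Alpha x=43.2, y=38.7: 58.7 km
Foxtrot x=19.1, y=20.9: 29.8 km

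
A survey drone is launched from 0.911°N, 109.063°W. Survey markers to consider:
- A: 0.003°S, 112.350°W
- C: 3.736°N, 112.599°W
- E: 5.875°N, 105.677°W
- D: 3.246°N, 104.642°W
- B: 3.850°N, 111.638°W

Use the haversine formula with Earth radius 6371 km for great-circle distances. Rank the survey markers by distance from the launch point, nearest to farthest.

Distance from the launch point at 0.911°N, 109.063°W to each:
A 0.003°S, 112.350°W: 379.4 km
B 3.850°N, 111.638°W: 434.3 km
C 3.736°N, 112.599°W: 503.0 km
D 3.246°N, 104.642°W: 555.6 km
E 5.875°N, 105.677°W: 667.7 km

A, B, C, D, E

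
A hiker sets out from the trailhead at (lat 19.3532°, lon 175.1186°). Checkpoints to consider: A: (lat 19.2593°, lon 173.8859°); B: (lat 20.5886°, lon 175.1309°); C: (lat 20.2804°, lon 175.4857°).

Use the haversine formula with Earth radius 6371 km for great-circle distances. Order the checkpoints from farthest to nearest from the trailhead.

Distance from the trailhead at (lat 19.3532°, lon 175.1186°) to each:
B (lat 20.5886°, lon 175.1309°): 137.4 km
A (lat 19.2593°, lon 173.8859°): 129.8 km
C (lat 20.2804°, lon 175.4857°): 110.0 km

B, A, C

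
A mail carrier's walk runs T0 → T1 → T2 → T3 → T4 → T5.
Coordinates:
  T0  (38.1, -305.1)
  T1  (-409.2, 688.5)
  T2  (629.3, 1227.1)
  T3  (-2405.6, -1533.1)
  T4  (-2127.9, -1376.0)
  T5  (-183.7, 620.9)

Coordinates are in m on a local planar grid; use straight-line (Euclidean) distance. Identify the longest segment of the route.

T2–T3

Leg distances:
T0→T1: 1089.6 m
T1→T2: 1169.9 m
T2→T3: 4102.4 m
T3→T4: 319.1 m
T4→T5: 2787.0 m
The longest leg is T2–T3 at 4102.4 m.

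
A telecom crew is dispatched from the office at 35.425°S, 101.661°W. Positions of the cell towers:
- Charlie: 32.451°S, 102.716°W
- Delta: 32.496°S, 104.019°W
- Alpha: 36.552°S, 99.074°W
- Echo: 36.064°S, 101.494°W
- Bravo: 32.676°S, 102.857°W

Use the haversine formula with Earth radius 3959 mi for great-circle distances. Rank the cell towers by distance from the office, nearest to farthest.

Echo, Alpha, Bravo, Charlie, Delta

Distances from the office:
Echo 36.064°S, 101.494°W: 45.1 mi
Alpha 36.552°S, 99.074°W: 164.3 mi
Bravo 32.676°S, 102.857°W: 201.9 mi
Charlie 32.451°S, 102.716°W: 214.2 mi
Delta 32.496°S, 104.019°W: 243.3 mi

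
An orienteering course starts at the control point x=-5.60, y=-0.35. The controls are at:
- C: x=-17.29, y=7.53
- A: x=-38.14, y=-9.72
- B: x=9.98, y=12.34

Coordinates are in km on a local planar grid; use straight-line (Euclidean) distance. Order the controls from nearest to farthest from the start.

C, B, A

Distance from the start at x=-5.60, y=-0.35 to each:
C x=-17.29, y=7.53: 14.1 km
B x=9.98, y=12.34: 20.1 km
A x=-38.14, y=-9.72: 33.9 km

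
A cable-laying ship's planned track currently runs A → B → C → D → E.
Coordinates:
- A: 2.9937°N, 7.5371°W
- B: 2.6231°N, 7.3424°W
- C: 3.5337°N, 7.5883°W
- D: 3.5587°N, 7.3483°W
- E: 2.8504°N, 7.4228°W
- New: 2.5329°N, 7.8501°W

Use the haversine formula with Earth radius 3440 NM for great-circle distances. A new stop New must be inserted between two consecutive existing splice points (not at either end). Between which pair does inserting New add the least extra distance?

Added distance for inserting New between each consecutive pair:
A–B: 39.2 NM
B–C: 36.4 NM
C–D: 116.2 NM
D–E: 57.7 NM
Smallest added distance is 36.4 NM, inserting between B and C.

between B and C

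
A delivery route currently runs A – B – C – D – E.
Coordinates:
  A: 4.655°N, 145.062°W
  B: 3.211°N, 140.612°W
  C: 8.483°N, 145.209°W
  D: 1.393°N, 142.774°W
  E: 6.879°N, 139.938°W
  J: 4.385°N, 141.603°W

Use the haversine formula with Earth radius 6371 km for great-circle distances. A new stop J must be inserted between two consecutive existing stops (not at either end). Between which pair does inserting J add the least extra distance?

Added distance for inserting J between each consecutive pair:
A–B: 36.2 km
B–C: 0.0 km
C–D: 129.3 km
D–E: 3.9 km
Smallest added distance is 0.0 km, inserting between B and C.

between B and C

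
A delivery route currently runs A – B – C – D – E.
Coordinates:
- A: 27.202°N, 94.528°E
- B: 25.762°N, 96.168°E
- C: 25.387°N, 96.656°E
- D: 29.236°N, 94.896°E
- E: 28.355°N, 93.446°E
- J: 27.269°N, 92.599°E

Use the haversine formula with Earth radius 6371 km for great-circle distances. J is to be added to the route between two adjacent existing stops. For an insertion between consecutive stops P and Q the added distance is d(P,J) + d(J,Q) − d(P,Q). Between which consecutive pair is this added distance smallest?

between D and E

Added distance for inserting J between each consecutive pair:
A–B: 354.8 km
B–C: 783.6 km
C–D: 307.0 km
D–E: 288.5 km
Smallest added distance is 288.5 km, inserting between D and E.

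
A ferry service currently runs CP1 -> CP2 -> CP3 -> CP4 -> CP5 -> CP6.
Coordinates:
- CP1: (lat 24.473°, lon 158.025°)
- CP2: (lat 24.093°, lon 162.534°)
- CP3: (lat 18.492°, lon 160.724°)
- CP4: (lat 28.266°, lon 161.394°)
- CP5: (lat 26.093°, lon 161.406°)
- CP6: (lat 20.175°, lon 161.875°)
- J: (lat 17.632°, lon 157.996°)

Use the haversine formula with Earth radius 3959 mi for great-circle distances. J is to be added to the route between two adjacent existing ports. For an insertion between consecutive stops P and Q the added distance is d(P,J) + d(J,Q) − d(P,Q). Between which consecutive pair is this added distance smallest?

between CP3 and CP4

Added distance for inserting J between each consecutive pair:
CP1–CP2: 721.4 mi
CP2–CP3: 318.5 mi
CP3–CP4: 277.9 mi
CP4–CP5: 1239.7 mi
CP5–CP6: 522.6 mi
Smallest added distance is 277.9 mi, inserting between CP3 and CP4.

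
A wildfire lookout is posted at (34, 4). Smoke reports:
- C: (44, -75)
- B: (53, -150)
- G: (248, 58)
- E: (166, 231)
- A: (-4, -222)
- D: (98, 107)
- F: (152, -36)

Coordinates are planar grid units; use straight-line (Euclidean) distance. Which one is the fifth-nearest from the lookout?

Distance to each, sorted:
C: 79.6
D: 121.3
F: 124.6
B: 155.2
G: 220.7
A: 229.2
E: 262.6
The fifth-nearest is G at 220.7.

G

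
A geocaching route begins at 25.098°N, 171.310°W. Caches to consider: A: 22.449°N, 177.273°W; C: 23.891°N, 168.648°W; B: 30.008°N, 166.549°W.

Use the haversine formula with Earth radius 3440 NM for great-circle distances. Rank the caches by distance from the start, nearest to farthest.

Computing each great-circle distance from 25.098°N, 171.310°W:
C 23.891°N, 168.648°W: 162.5 NM
A 22.449°N, 177.273°W: 364.1 NM
B 30.008°N, 166.549°W: 388.7 NM

C, A, B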